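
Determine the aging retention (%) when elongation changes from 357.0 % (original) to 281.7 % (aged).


Retention = aged / original * 100
= 281.7 / 357.0 * 100
= 78.9%

78.9%


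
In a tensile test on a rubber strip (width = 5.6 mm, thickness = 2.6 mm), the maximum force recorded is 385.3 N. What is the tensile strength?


Area = width * thickness = 5.6 * 2.6 = 14.56 mm^2
TS = force / area = 385.3 / 14.56 = 26.46 MPa

26.46 MPa


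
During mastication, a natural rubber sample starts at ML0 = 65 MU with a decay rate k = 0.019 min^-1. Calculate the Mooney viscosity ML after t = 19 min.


ML = ML0 * exp(-k * t)
ML = 65 * exp(-0.019 * 19)
ML = 65 * 0.6970
ML = 45.3 MU

45.3 MU


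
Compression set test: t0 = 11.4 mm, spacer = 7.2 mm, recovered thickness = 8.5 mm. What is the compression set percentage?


CS = (t0 - recovered) / (t0 - ts) * 100
= (11.4 - 8.5) / (11.4 - 7.2) * 100
= 2.9 / 4.2 * 100
= 69.0%

69.0%


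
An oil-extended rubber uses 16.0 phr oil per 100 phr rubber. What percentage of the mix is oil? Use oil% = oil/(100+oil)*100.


Oil % = oil / (100 + oil) * 100
= 16.0 / (100 + 16.0) * 100
= 16.0 / 116.0 * 100
= 13.79%

13.79%


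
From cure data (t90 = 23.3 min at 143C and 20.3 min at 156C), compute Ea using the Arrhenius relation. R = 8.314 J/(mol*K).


T1 = 416.15 K, T2 = 429.15 K
1/T1 - 1/T2 = 7.2792e-05
ln(t1/t2) = ln(23.3/20.3) = 0.1378
Ea = 8.314 * 0.1378 / 7.2792e-05 = 15742.6281 J/mol
Ea = 15.74 kJ/mol

15.74 kJ/mol


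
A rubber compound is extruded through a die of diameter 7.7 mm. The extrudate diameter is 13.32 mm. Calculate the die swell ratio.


Die swell ratio = D_extrudate / D_die
= 13.32 / 7.7
= 1.73

Die swell = 1.73


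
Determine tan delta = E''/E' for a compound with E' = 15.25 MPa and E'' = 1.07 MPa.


tan delta = E'' / E'
= 1.07 / 15.25
= 0.0702

tan delta = 0.0702


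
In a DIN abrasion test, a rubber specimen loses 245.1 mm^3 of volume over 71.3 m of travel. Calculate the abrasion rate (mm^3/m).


Rate = volume_loss / distance
= 245.1 / 71.3
= 3.438 mm^3/m

3.438 mm^3/m


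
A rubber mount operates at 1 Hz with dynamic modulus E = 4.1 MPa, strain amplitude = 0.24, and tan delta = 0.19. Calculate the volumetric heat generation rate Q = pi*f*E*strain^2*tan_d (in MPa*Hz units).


Q = pi * f * E * strain^2 * tan_d
= pi * 1 * 4.1 * 0.24^2 * 0.19
= pi * 1 * 4.1 * 0.0576 * 0.19
= 0.1410

Q = 0.1410


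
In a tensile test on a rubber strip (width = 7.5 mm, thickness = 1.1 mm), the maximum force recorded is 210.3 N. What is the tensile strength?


Area = width * thickness = 7.5 * 1.1 = 8.25 mm^2
TS = force / area = 210.3 / 8.25 = 25.49 MPa

25.49 MPa


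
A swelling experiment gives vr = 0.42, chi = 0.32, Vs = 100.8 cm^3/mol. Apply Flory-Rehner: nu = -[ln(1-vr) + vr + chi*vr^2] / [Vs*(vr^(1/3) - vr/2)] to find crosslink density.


ln(1 - vr) = ln(1 - 0.42) = -0.5447
Numerator = -((-0.5447) + 0.42 + 0.32 * 0.42^2) = 0.0683
Denominator = 100.8 * (0.42^(1/3) - 0.42/2) = 54.3198
nu = 0.0683 / 54.3198 = 0.0013 mol/cm^3

0.0013 mol/cm^3


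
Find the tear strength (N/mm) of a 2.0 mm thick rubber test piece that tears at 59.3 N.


Tear strength = force / thickness
= 59.3 / 2.0
= 29.65 N/mm

29.65 N/mm


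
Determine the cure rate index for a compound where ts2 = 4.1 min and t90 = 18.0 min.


CRI = 100 / (t90 - ts2)
= 100 / (18.0 - 4.1)
= 100 / 13.9
= 7.19 min^-1

7.19 min^-1


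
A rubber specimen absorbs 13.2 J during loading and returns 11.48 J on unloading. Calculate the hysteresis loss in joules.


Hysteresis loss = loading - unloading
= 13.2 - 11.48
= 1.72 J

1.72 J


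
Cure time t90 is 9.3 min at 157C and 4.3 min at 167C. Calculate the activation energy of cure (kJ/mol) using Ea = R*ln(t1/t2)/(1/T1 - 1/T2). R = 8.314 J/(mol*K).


T1 = 430.15 K, T2 = 440.15 K
1/T1 - 1/T2 = 5.2818e-05
ln(t1/t2) = ln(9.3/4.3) = 0.7714
Ea = 8.314 * 0.7714 / 5.2818e-05 = 121425.5104 J/mol
Ea = 121.43 kJ/mol

121.43 kJ/mol


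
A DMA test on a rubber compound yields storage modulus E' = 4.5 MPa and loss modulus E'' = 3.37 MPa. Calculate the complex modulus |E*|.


|E*| = sqrt(E'^2 + E''^2)
= sqrt(4.5^2 + 3.37^2)
= sqrt(20.2500 + 11.3569)
= 5.622 MPa

5.622 MPa


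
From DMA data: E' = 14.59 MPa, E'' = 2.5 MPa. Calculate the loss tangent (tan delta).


tan delta = E'' / E'
= 2.5 / 14.59
= 0.1714

tan delta = 0.1714


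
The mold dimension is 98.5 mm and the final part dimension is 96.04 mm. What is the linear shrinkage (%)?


Shrinkage = (mold - part) / mold * 100
= (98.5 - 96.04) / 98.5 * 100
= 2.46 / 98.5 * 100
= 2.5%

2.5%


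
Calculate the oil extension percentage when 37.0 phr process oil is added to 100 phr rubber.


Oil % = oil / (100 + oil) * 100
= 37.0 / (100 + 37.0) * 100
= 37.0 / 137.0 * 100
= 27.01%

27.01%


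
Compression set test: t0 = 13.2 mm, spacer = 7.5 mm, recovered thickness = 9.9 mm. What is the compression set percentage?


CS = (t0 - recovered) / (t0 - ts) * 100
= (13.2 - 9.9) / (13.2 - 7.5) * 100
= 3.3 / 5.7 * 100
= 57.9%

57.9%


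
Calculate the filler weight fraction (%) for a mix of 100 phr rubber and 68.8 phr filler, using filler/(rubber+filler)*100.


Filler % = filler / (rubber + filler) * 100
= 68.8 / (100 + 68.8) * 100
= 68.8 / 168.8 * 100
= 40.76%

40.76%


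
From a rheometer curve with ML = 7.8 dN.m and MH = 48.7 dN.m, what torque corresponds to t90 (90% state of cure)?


M90 = ML + 0.9 * (MH - ML)
M90 = 7.8 + 0.9 * (48.7 - 7.8)
M90 = 7.8 + 0.9 * 40.9
M90 = 44.61 dN.m

44.61 dN.m


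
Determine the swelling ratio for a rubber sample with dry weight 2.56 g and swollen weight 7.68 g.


Q = W_swollen / W_dry
Q = 7.68 / 2.56
Q = 3.0

Q = 3.0


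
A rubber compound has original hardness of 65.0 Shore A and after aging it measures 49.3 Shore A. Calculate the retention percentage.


Retention = aged / original * 100
= 49.3 / 65.0 * 100
= 75.8%

75.8%


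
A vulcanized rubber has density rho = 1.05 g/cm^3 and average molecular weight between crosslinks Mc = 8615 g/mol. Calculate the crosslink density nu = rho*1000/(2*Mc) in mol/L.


nu = rho * 1000 / (2 * Mc)
nu = 1.05 * 1000 / (2 * 8615)
nu = 1050.0 / 17230
nu = 0.0609 mol/L

0.0609 mol/L


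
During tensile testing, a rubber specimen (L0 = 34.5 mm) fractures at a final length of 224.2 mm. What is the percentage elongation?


Elongation = (Lf - L0) / L0 * 100
= (224.2 - 34.5) / 34.5 * 100
= 189.7 / 34.5 * 100
= 549.9%

549.9%


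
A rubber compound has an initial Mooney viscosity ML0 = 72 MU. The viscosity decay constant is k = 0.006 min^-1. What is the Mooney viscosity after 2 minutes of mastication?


ML = ML0 * exp(-k * t)
ML = 72 * exp(-0.006 * 2)
ML = 72 * 0.9881
ML = 71.14 MU

71.14 MU


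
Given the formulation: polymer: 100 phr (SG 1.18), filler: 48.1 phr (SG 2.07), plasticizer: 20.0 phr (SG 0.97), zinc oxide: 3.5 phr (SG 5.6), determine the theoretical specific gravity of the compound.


Sum of weights = 171.6
Volume contributions:
  polymer: 100/1.18 = 84.7458
  filler: 48.1/2.07 = 23.2367
  plasticizer: 20.0/0.97 = 20.6186
  zinc oxide: 3.5/5.6 = 0.6250
Sum of volumes = 129.2260
SG = 171.6 / 129.2260 = 1.328

SG = 1.328


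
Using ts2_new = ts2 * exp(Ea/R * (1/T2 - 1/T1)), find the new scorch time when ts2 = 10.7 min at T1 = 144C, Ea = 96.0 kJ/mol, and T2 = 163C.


Convert temperatures: T1 = 144 + 273.15 = 417.15 K, T2 = 163 + 273.15 = 436.15 K
ts2_new = 10.7 * exp(96000 / 8.314 * (1/436.15 - 1/417.15))
1/T2 - 1/T1 = -1.0443e-04
ts2_new = 3.2 min

3.2 min


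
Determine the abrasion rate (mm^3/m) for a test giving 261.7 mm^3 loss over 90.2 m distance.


Rate = volume_loss / distance
= 261.7 / 90.2
= 2.901 mm^3/m

2.901 mm^3/m


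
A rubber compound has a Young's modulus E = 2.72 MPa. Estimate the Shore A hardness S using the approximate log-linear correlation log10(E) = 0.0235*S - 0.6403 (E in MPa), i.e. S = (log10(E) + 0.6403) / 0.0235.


log10(E) = 0.0235*S - 0.6403  =>  S = (log10(E) + 0.6403) / 0.0235
log10(2.72) = 0.434569
S = (0.434569 + 0.6403) / 0.0235 = 1.074869 / 0.0235
S = 45.7

Shore A = 45.7


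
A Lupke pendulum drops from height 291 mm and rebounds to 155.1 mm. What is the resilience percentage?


Resilience = h_rebound / h_drop * 100
= 155.1 / 291 * 100
= 53.3%

53.3%


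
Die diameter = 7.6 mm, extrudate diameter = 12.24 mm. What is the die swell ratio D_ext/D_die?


Die swell ratio = D_extrudate / D_die
= 12.24 / 7.6
= 1.611

Die swell = 1.611


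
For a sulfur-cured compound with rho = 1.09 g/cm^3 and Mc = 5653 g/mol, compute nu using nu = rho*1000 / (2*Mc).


nu = rho * 1000 / (2 * Mc)
nu = 1.09 * 1000 / (2 * 5653)
nu = 1090.0 / 11306
nu = 0.0964 mol/L

0.0964 mol/L


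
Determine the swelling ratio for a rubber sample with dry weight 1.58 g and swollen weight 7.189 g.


Q = W_swollen / W_dry
Q = 7.189 / 1.58
Q = 4.55

Q = 4.55


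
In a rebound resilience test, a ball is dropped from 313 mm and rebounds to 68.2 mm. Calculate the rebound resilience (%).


Resilience = h_rebound / h_drop * 100
= 68.2 / 313 * 100
= 21.8%

21.8%


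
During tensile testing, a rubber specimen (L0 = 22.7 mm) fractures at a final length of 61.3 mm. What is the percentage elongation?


Elongation = (Lf - L0) / L0 * 100
= (61.3 - 22.7) / 22.7 * 100
= 38.6 / 22.7 * 100
= 170.0%

170.0%


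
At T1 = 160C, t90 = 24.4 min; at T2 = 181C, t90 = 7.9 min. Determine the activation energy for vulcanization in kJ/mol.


T1 = 433.15 K, T2 = 454.15 K
1/T1 - 1/T2 = 1.0675e-04
ln(t1/t2) = ln(24.4/7.9) = 1.1277
Ea = 8.314 * 1.1277 / 1.0675e-04 = 87827.3520 J/mol
Ea = 87.83 kJ/mol

87.83 kJ/mol


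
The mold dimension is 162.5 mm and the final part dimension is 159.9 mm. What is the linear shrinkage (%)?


Shrinkage = (mold - part) / mold * 100
= (162.5 - 159.9) / 162.5 * 100
= 2.6 / 162.5 * 100
= 1.6%

1.6%


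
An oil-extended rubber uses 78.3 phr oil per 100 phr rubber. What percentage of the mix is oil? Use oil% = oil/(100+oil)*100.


Oil % = oil / (100 + oil) * 100
= 78.3 / (100 + 78.3) * 100
= 78.3 / 178.3 * 100
= 43.91%

43.91%


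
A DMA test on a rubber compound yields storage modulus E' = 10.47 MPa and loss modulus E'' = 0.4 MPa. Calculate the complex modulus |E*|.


|E*| = sqrt(E'^2 + E''^2)
= sqrt(10.47^2 + 0.4^2)
= sqrt(109.6209 + 0.1600)
= 10.478 MPa

10.478 MPa


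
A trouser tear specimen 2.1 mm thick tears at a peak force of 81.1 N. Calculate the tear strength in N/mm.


Tear strength = force / thickness
= 81.1 / 2.1
= 38.62 N/mm

38.62 N/mm


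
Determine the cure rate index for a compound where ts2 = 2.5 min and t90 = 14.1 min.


CRI = 100 / (t90 - ts2)
= 100 / (14.1 - 2.5)
= 100 / 11.6
= 8.62 min^-1

8.62 min^-1


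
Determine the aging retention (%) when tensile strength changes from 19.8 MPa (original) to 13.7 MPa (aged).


Retention = aged / original * 100
= 13.7 / 19.8 * 100
= 69.2%

69.2%


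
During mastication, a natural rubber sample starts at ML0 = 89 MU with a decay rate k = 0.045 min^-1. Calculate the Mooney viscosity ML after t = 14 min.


ML = ML0 * exp(-k * t)
ML = 89 * exp(-0.045 * 14)
ML = 89 * 0.5326
ML = 47.4 MU

47.4 MU


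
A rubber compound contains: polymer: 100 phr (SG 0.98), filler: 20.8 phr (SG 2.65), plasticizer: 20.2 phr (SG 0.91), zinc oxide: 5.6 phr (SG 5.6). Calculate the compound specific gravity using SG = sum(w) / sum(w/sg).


Sum of weights = 146.6
Volume contributions:
  polymer: 100/0.98 = 102.0408
  filler: 20.8/2.65 = 7.8491
  plasticizer: 20.2/0.91 = 22.1978
  zinc oxide: 5.6/5.6 = 1.0000
Sum of volumes = 133.0877
SG = 146.6 / 133.0877 = 1.102

SG = 1.102


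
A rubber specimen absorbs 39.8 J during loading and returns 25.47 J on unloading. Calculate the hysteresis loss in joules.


Hysteresis loss = loading - unloading
= 39.8 - 25.47
= 14.33 J

14.33 J


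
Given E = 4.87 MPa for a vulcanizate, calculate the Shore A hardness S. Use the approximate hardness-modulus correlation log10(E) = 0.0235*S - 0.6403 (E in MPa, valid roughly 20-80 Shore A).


log10(E) = 0.0235*S - 0.6403  =>  S = (log10(E) + 0.6403) / 0.0235
log10(4.87) = 0.687529
S = (0.687529 + 0.6403) / 0.0235 = 1.327829 / 0.0235
S = 56.5

Shore A = 56.5


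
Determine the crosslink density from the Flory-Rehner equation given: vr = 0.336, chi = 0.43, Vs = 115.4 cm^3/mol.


ln(1 - vr) = ln(1 - 0.336) = -0.4095
Numerator = -((-0.4095) + 0.336 + 0.43 * 0.336^2) = 0.0249
Denominator = 115.4 * (0.336^(1/3) - 0.336/2) = 60.8395
nu = 0.0249 / 60.8395 = 4.0973e-04 mol/cm^3

4.0973e-04 mol/cm^3


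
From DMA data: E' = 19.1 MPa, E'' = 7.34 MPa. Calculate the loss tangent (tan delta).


tan delta = E'' / E'
= 7.34 / 19.1
= 0.3843

tan delta = 0.3843


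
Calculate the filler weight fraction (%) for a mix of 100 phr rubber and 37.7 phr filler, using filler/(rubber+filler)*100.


Filler % = filler / (rubber + filler) * 100
= 37.7 / (100 + 37.7) * 100
= 37.7 / 137.7 * 100
= 27.38%

27.38%


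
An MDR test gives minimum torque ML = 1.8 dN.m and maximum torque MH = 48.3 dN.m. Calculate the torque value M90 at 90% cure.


M90 = ML + 0.9 * (MH - ML)
M90 = 1.8 + 0.9 * (48.3 - 1.8)
M90 = 1.8 + 0.9 * 46.5
M90 = 43.65 dN.m

43.65 dN.m


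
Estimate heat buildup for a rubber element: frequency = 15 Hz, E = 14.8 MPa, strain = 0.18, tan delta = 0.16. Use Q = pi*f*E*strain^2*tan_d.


Q = pi * f * E * strain^2 * tan_d
= pi * 15 * 14.8 * 0.18^2 * 0.16
= pi * 15 * 14.8 * 0.0324 * 0.16
= 3.6155

Q = 3.6155


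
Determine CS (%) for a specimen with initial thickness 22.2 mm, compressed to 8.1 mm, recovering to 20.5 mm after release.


CS = (t0 - recovered) / (t0 - ts) * 100
= (22.2 - 20.5) / (22.2 - 8.1) * 100
= 1.7 / 14.1 * 100
= 12.1%

12.1%


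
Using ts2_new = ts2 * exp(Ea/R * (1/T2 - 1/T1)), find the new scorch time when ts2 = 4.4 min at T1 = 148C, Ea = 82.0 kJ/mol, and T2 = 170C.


Convert temperatures: T1 = 148 + 273.15 = 421.15 K, T2 = 170 + 273.15 = 443.15 K
ts2_new = 4.4 * exp(82000 / 8.314 * (1/443.15 - 1/421.15))
1/T2 - 1/T1 = -1.1788e-04
ts2_new = 1.38 min

1.38 min


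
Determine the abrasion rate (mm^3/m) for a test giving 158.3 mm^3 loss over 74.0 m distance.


Rate = volume_loss / distance
= 158.3 / 74.0
= 2.139 mm^3/m

2.139 mm^3/m


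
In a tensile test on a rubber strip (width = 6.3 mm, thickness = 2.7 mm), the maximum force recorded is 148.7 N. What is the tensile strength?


Area = width * thickness = 6.3 * 2.7 = 17.01 mm^2
TS = force / area = 148.7 / 17.01 = 8.74 MPa

8.74 MPa


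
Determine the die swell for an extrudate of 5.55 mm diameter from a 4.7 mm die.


Die swell ratio = D_extrudate / D_die
= 5.55 / 4.7
= 1.181

Die swell = 1.181


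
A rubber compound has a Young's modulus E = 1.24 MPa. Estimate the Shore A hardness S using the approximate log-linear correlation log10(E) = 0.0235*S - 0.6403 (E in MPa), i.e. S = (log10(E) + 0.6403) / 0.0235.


log10(E) = 0.0235*S - 0.6403  =>  S = (log10(E) + 0.6403) / 0.0235
log10(1.24) = 0.093422
S = (0.093422 + 0.6403) / 0.0235 = 0.733722 / 0.0235
S = 31.2

Shore A = 31.2


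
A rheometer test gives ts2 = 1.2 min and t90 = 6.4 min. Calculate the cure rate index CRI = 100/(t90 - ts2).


CRI = 100 / (t90 - ts2)
= 100 / (6.4 - 1.2)
= 100 / 5.2
= 19.23 min^-1

19.23 min^-1


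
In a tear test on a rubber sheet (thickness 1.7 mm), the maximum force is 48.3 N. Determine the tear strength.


Tear strength = force / thickness
= 48.3 / 1.7
= 28.41 N/mm

28.41 N/mm


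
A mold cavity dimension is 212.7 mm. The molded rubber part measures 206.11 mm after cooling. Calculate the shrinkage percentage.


Shrinkage = (mold - part) / mold * 100
= (212.7 - 206.11) / 212.7 * 100
= 6.59 / 212.7 * 100
= 3.1%

3.1%


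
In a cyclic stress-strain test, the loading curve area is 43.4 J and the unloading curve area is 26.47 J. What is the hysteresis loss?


Hysteresis loss = loading - unloading
= 43.4 - 26.47
= 16.93 J

16.93 J


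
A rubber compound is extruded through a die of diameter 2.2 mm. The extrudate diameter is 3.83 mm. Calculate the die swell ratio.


Die swell ratio = D_extrudate / D_die
= 3.83 / 2.2
= 1.741

Die swell = 1.741


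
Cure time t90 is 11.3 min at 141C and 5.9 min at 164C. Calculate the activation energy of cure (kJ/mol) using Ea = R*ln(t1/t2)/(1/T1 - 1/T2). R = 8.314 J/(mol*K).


T1 = 414.15 K, T2 = 437.15 K
1/T1 - 1/T2 = 1.2704e-04
ln(t1/t2) = ln(11.3/5.9) = 0.6499
Ea = 8.314 * 0.6499 / 1.2704e-04 = 42528.8566 J/mol
Ea = 42.53 kJ/mol

42.53 kJ/mol


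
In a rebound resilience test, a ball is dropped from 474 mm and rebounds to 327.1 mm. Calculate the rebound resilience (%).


Resilience = h_rebound / h_drop * 100
= 327.1 / 474 * 100
= 69.0%

69.0%


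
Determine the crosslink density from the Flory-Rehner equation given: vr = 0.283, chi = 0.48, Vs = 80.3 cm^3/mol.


ln(1 - vr) = ln(1 - 0.283) = -0.3327
Numerator = -((-0.3327) + 0.283 + 0.48 * 0.283^2) = 0.0112
Denominator = 80.3 * (0.283^(1/3) - 0.283/2) = 41.3578
nu = 0.0112 / 41.3578 = 2.7170e-04 mol/cm^3

2.7170e-04 mol/cm^3


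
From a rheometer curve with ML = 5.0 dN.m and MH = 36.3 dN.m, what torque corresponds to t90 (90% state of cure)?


M90 = ML + 0.9 * (MH - ML)
M90 = 5.0 + 0.9 * (36.3 - 5.0)
M90 = 5.0 + 0.9 * 31.3
M90 = 33.17 dN.m

33.17 dN.m


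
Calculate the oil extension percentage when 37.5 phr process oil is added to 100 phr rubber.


Oil % = oil / (100 + oil) * 100
= 37.5 / (100 + 37.5) * 100
= 37.5 / 137.5 * 100
= 27.27%

27.27%


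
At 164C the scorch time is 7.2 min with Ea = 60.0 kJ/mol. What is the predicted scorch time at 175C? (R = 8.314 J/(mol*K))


Convert temperatures: T1 = 164 + 273.15 = 437.15 K, T2 = 175 + 273.15 = 448.15 K
ts2_new = 7.2 * exp(60000 / 8.314 * (1/448.15 - 1/437.15))
1/T2 - 1/T1 = -5.6149e-05
ts2_new = 4.8 min

4.8 min


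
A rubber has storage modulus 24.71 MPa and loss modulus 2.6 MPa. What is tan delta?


tan delta = E'' / E'
= 2.6 / 24.71
= 0.1052

tan delta = 0.1052


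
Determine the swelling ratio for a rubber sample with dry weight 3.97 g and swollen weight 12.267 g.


Q = W_swollen / W_dry
Q = 12.267 / 3.97
Q = 3.09

Q = 3.09


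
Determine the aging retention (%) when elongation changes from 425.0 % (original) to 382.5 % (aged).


Retention = aged / original * 100
= 382.5 / 425.0 * 100
= 90.0%

90.0%


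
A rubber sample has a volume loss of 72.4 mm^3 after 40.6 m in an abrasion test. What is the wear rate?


Rate = volume_loss / distance
= 72.4 / 40.6
= 1.783 mm^3/m

1.783 mm^3/m


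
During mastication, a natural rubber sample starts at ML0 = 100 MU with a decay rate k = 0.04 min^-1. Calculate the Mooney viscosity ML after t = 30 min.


ML = ML0 * exp(-k * t)
ML = 100 * exp(-0.04 * 30)
ML = 100 * 0.3012
ML = 30.12 MU

30.12 MU


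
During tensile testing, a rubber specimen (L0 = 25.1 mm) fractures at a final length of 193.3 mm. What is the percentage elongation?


Elongation = (Lf - L0) / L0 * 100
= (193.3 - 25.1) / 25.1 * 100
= 168.2 / 25.1 * 100
= 670.1%

670.1%


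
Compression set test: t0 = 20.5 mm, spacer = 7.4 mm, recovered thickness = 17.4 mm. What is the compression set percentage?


CS = (t0 - recovered) / (t0 - ts) * 100
= (20.5 - 17.4) / (20.5 - 7.4) * 100
= 3.1 / 13.1 * 100
= 23.7%

23.7%


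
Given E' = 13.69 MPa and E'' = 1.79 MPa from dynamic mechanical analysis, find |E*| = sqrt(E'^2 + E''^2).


|E*| = sqrt(E'^2 + E''^2)
= sqrt(13.69^2 + 1.79^2)
= sqrt(187.4161 + 3.2041)
= 13.807 MPa

13.807 MPa


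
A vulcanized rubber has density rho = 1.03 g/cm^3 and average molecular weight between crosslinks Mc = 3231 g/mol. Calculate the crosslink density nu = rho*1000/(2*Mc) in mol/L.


nu = rho * 1000 / (2 * Mc)
nu = 1.03 * 1000 / (2 * 3231)
nu = 1030.0 / 6462
nu = 0.1594 mol/L

0.1594 mol/L


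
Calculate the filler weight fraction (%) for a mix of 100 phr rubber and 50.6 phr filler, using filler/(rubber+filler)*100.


Filler % = filler / (rubber + filler) * 100
= 50.6 / (100 + 50.6) * 100
= 50.6 / 150.6 * 100
= 33.6%

33.6%


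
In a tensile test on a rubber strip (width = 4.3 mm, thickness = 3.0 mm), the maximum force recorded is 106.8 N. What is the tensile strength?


Area = width * thickness = 4.3 * 3.0 = 12.9 mm^2
TS = force / area = 106.8 / 12.9 = 8.28 MPa

8.28 MPa


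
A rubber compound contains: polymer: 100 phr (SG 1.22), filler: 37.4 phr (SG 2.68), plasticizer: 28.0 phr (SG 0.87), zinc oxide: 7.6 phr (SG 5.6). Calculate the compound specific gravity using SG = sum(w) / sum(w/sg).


Sum of weights = 173.0
Volume contributions:
  polymer: 100/1.22 = 81.9672
  filler: 37.4/2.68 = 13.9552
  plasticizer: 28.0/0.87 = 32.1839
  zinc oxide: 7.6/5.6 = 1.3571
Sum of volumes = 129.4635
SG = 173.0 / 129.4635 = 1.336

SG = 1.336


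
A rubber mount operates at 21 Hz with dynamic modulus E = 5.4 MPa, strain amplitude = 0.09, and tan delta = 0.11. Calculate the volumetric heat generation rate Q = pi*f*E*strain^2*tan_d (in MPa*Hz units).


Q = pi * f * E * strain^2 * tan_d
= pi * 21 * 5.4 * 0.09^2 * 0.11
= pi * 21 * 5.4 * 0.0081 * 0.11
= 0.3174

Q = 0.3174


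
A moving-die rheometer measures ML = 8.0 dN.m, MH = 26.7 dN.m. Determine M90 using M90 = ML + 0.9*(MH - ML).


M90 = ML + 0.9 * (MH - ML)
M90 = 8.0 + 0.9 * (26.7 - 8.0)
M90 = 8.0 + 0.9 * 18.7
M90 = 24.83 dN.m

24.83 dN.m


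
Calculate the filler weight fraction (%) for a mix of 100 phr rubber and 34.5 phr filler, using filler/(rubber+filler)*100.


Filler % = filler / (rubber + filler) * 100
= 34.5 / (100 + 34.5) * 100
= 34.5 / 134.5 * 100
= 25.65%

25.65%


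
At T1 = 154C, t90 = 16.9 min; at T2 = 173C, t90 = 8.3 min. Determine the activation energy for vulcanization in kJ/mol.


T1 = 427.15 K, T2 = 446.15 K
1/T1 - 1/T2 = 9.9699e-05
ln(t1/t2) = ln(16.9/8.3) = 0.7111
Ea = 8.314 * 0.7111 / 9.9699e-05 = 59295.6480 J/mol
Ea = 59.3 kJ/mol

59.3 kJ/mol


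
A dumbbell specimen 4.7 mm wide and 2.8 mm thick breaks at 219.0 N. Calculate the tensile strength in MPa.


Area = width * thickness = 4.7 * 2.8 = 13.16 mm^2
TS = force / area = 219.0 / 13.16 = 16.64 MPa

16.64 MPa


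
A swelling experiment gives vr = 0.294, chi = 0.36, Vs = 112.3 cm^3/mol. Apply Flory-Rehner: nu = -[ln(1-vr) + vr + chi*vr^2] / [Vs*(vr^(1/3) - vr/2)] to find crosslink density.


ln(1 - vr) = ln(1 - 0.294) = -0.3481
Numerator = -((-0.3481) + 0.294 + 0.36 * 0.294^2) = 0.0230
Denominator = 112.3 * (0.294^(1/3) - 0.294/2) = 58.1647
nu = 0.0230 / 58.1647 = 3.9583e-04 mol/cm^3

3.9583e-04 mol/cm^3


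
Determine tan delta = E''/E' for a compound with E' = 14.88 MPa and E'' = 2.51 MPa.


tan delta = E'' / E'
= 2.51 / 14.88
= 0.1687

tan delta = 0.1687


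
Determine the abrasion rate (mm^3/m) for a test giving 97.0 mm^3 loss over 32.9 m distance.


Rate = volume_loss / distance
= 97.0 / 32.9
= 2.948 mm^3/m

2.948 mm^3/m


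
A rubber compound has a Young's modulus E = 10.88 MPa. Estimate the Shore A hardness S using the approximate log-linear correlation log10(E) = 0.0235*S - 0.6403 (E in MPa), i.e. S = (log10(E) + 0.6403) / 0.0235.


log10(E) = 0.0235*S - 0.6403  =>  S = (log10(E) + 0.6403) / 0.0235
log10(10.88) = 1.036629
S = (1.036629 + 0.6403) / 0.0235 = 1.676929 / 0.0235
S = 71.4

Shore A = 71.4


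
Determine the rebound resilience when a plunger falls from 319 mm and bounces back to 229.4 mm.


Resilience = h_rebound / h_drop * 100
= 229.4 / 319 * 100
= 71.9%

71.9%


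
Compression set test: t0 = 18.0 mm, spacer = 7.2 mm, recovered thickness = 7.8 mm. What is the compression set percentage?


CS = (t0 - recovered) / (t0 - ts) * 100
= (18.0 - 7.8) / (18.0 - 7.2) * 100
= 10.2 / 10.8 * 100
= 94.4%

94.4%


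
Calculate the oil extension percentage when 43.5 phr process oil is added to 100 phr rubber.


Oil % = oil / (100 + oil) * 100
= 43.5 / (100 + 43.5) * 100
= 43.5 / 143.5 * 100
= 30.31%

30.31%


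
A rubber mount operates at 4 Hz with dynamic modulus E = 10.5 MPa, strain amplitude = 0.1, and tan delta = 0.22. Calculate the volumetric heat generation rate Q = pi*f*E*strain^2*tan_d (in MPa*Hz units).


Q = pi * f * E * strain^2 * tan_d
= pi * 4 * 10.5 * 0.1^2 * 0.22
= pi * 4 * 10.5 * 0.0100 * 0.22
= 0.2903

Q = 0.2903


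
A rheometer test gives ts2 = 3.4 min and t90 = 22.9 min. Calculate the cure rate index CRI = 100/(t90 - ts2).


CRI = 100 / (t90 - ts2)
= 100 / (22.9 - 3.4)
= 100 / 19.5
= 5.13 min^-1

5.13 min^-1


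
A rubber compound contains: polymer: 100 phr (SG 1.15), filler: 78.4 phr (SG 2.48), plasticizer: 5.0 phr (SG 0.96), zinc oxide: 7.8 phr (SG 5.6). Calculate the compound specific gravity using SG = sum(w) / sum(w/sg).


Sum of weights = 191.2
Volume contributions:
  polymer: 100/1.15 = 86.9565
  filler: 78.4/2.48 = 31.6129
  plasticizer: 5.0/0.96 = 5.2083
  zinc oxide: 7.8/5.6 = 1.3929
Sum of volumes = 125.1706
SG = 191.2 / 125.1706 = 1.528

SG = 1.528


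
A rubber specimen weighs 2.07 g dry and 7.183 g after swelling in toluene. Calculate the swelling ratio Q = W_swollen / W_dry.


Q = W_swollen / W_dry
Q = 7.183 / 2.07
Q = 3.47

Q = 3.47


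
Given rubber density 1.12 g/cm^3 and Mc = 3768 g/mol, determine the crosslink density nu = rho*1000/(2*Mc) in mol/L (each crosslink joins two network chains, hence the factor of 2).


nu = rho * 1000 / (2 * Mc)
nu = 1.12 * 1000 / (2 * 3768)
nu = 1120.0 / 7536
nu = 0.1486 mol/L

0.1486 mol/L


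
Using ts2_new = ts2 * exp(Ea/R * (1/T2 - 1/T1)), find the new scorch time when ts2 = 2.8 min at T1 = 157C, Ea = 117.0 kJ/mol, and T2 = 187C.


Convert temperatures: T1 = 157 + 273.15 = 430.15 K, T2 = 187 + 273.15 = 460.15 K
ts2_new = 2.8 * exp(117000 / 8.314 * (1/460.15 - 1/430.15))
1/T2 - 1/T1 = -1.5157e-04
ts2_new = 0.33 min

0.33 min


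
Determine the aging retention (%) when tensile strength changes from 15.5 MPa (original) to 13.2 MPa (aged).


Retention = aged / original * 100
= 13.2 / 15.5 * 100
= 85.2%

85.2%


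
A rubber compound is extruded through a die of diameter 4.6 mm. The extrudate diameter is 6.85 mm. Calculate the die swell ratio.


Die swell ratio = D_extrudate / D_die
= 6.85 / 4.6
= 1.489

Die swell = 1.489


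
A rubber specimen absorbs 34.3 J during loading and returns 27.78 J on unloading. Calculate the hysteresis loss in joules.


Hysteresis loss = loading - unloading
= 34.3 - 27.78
= 6.52 J

6.52 J


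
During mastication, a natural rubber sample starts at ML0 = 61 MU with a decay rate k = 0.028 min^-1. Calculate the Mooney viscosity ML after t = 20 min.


ML = ML0 * exp(-k * t)
ML = 61 * exp(-0.028 * 20)
ML = 61 * 0.5712
ML = 34.84 MU

34.84 MU


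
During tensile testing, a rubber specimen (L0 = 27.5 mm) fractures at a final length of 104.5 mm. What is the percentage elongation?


Elongation = (Lf - L0) / L0 * 100
= (104.5 - 27.5) / 27.5 * 100
= 77.0 / 27.5 * 100
= 280.0%

280.0%


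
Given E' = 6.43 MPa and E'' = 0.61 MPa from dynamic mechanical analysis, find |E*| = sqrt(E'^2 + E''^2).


|E*| = sqrt(E'^2 + E''^2)
= sqrt(6.43^2 + 0.61^2)
= sqrt(41.3449 + 0.3721)
= 6.459 MPa

6.459 MPa


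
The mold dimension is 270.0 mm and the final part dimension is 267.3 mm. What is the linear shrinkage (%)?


Shrinkage = (mold - part) / mold * 100
= (270.0 - 267.3) / 270.0 * 100
= 2.7 / 270.0 * 100
= 1.0%

1.0%


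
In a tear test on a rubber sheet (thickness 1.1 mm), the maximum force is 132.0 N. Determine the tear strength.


Tear strength = force / thickness
= 132.0 / 1.1
= 120.0 N/mm

120.0 N/mm


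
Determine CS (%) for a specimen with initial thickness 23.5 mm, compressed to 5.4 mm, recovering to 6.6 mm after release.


CS = (t0 - recovered) / (t0 - ts) * 100
= (23.5 - 6.6) / (23.5 - 5.4) * 100
= 16.9 / 18.1 * 100
= 93.4%

93.4%


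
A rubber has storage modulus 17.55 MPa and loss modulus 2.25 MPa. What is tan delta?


tan delta = E'' / E'
= 2.25 / 17.55
= 0.1282

tan delta = 0.1282


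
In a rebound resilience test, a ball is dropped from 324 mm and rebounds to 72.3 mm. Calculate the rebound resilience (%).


Resilience = h_rebound / h_drop * 100
= 72.3 / 324 * 100
= 22.3%

22.3%


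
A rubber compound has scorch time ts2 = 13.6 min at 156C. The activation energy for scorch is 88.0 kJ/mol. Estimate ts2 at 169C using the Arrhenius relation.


Convert temperatures: T1 = 156 + 273.15 = 429.15 K, T2 = 169 + 273.15 = 442.15 K
ts2_new = 13.6 * exp(88000 / 8.314 * (1/442.15 - 1/429.15))
1/T2 - 1/T1 = -6.8512e-05
ts2_new = 6.59 min

6.59 min


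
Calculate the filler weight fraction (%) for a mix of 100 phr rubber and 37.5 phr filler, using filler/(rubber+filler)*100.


Filler % = filler / (rubber + filler) * 100
= 37.5 / (100 + 37.5) * 100
= 37.5 / 137.5 * 100
= 27.27%

27.27%


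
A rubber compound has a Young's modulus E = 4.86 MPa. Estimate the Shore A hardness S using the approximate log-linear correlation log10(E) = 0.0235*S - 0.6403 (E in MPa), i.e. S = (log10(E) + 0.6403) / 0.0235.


log10(E) = 0.0235*S - 0.6403  =>  S = (log10(E) + 0.6403) / 0.0235
log10(4.86) = 0.686636
S = (0.686636 + 0.6403) / 0.0235 = 1.326936 / 0.0235
S = 56.5

Shore A = 56.5


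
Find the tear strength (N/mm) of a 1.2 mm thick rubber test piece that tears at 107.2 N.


Tear strength = force / thickness
= 107.2 / 1.2
= 89.33 N/mm

89.33 N/mm


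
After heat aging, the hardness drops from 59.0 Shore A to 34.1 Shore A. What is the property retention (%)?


Retention = aged / original * 100
= 34.1 / 59.0 * 100
= 57.8%

57.8%


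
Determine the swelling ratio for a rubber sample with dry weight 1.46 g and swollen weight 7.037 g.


Q = W_swollen / W_dry
Q = 7.037 / 1.46
Q = 4.82

Q = 4.82


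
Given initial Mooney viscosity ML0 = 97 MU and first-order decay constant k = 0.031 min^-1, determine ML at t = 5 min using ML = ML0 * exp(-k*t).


ML = ML0 * exp(-k * t)
ML = 97 * exp(-0.031 * 5)
ML = 97 * 0.8564
ML = 83.07 MU

83.07 MU


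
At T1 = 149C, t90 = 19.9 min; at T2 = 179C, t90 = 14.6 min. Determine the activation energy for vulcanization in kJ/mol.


T1 = 422.15 K, T2 = 452.15 K
1/T1 - 1/T2 = 1.5717e-04
ln(t1/t2) = ln(19.9/14.6) = 0.3097
Ea = 8.314 * 0.3097 / 1.5717e-04 = 16382.3719 J/mol
Ea = 16.38 kJ/mol

16.38 kJ/mol


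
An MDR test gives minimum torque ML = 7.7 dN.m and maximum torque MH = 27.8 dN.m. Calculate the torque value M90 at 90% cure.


M90 = ML + 0.9 * (MH - ML)
M90 = 7.7 + 0.9 * (27.8 - 7.7)
M90 = 7.7 + 0.9 * 20.1
M90 = 25.79 dN.m

25.79 dN.m


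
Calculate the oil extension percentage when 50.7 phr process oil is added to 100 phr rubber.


Oil % = oil / (100 + oil) * 100
= 50.7 / (100 + 50.7) * 100
= 50.7 / 150.7 * 100
= 33.64%

33.64%


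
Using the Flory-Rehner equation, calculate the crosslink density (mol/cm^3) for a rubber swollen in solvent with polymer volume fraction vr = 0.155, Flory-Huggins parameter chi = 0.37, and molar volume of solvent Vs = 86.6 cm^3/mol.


ln(1 - vr) = ln(1 - 0.155) = -0.1684
Numerator = -((-0.1684) + 0.155 + 0.37 * 0.155^2) = 0.0045
Denominator = 86.6 * (0.155^(1/3) - 0.155/2) = 39.8073
nu = 0.0045 / 39.8073 = 1.1378e-04 mol/cm^3

1.1378e-04 mol/cm^3


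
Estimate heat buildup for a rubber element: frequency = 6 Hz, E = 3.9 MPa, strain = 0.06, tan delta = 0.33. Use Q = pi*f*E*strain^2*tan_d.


Q = pi * f * E * strain^2 * tan_d
= pi * 6 * 3.9 * 0.06^2 * 0.33
= pi * 6 * 3.9 * 0.0036 * 0.33
= 0.0873

Q = 0.0873


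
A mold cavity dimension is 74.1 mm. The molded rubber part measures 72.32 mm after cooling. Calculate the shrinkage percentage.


Shrinkage = (mold - part) / mold * 100
= (74.1 - 72.32) / 74.1 * 100
= 1.78 / 74.1 * 100
= 2.4%

2.4%


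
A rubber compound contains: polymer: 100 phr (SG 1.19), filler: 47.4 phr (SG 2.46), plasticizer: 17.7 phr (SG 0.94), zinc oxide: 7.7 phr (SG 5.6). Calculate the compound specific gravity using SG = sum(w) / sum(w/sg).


Sum of weights = 172.8
Volume contributions:
  polymer: 100/1.19 = 84.0336
  filler: 47.4/2.46 = 19.2683
  plasticizer: 17.7/0.94 = 18.8298
  zinc oxide: 7.7/5.6 = 1.3750
Sum of volumes = 123.5067
SG = 172.8 / 123.5067 = 1.399

SG = 1.399


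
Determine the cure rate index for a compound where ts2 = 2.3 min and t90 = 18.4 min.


CRI = 100 / (t90 - ts2)
= 100 / (18.4 - 2.3)
= 100 / 16.1
= 6.21 min^-1

6.21 min^-1


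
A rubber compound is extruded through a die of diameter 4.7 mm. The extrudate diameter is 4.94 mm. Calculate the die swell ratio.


Die swell ratio = D_extrudate / D_die
= 4.94 / 4.7
= 1.051

Die swell = 1.051


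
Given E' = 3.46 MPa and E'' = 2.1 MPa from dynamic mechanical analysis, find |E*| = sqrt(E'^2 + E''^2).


|E*| = sqrt(E'^2 + E''^2)
= sqrt(3.46^2 + 2.1^2)
= sqrt(11.9716 + 4.4100)
= 4.047 MPa

4.047 MPa


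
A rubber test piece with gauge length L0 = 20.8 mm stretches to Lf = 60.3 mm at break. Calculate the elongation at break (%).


Elongation = (Lf - L0) / L0 * 100
= (60.3 - 20.8) / 20.8 * 100
= 39.5 / 20.8 * 100
= 189.9%

189.9%


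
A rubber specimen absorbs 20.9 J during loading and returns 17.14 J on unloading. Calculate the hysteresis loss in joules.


Hysteresis loss = loading - unloading
= 20.9 - 17.14
= 3.76 J

3.76 J


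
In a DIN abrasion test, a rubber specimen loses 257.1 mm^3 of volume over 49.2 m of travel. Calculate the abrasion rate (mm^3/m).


Rate = volume_loss / distance
= 257.1 / 49.2
= 5.226 mm^3/m

5.226 mm^3/m


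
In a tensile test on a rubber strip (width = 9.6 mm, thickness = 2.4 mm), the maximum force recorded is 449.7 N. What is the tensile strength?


Area = width * thickness = 9.6 * 2.4 = 23.04 mm^2
TS = force / area = 449.7 / 23.04 = 19.52 MPa

19.52 MPa


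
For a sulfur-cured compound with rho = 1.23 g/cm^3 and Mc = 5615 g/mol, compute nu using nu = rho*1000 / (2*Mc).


nu = rho * 1000 / (2 * Mc)
nu = 1.23 * 1000 / (2 * 5615)
nu = 1230.0 / 11230
nu = 0.1095 mol/L

0.1095 mol/L


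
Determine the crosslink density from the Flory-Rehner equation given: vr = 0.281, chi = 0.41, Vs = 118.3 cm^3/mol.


ln(1 - vr) = ln(1 - 0.281) = -0.3299
Numerator = -((-0.3299) + 0.281 + 0.41 * 0.281^2) = 0.0165
Denominator = 118.3 * (0.281^(1/3) - 0.281/2) = 60.8643
nu = 0.0165 / 60.8643 = 2.7142e-04 mol/cm^3

2.7142e-04 mol/cm^3


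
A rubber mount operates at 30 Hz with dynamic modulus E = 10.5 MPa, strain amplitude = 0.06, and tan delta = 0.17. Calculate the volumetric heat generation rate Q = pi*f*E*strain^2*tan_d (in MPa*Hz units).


Q = pi * f * E * strain^2 * tan_d
= pi * 30 * 10.5 * 0.06^2 * 0.17
= pi * 30 * 10.5 * 0.0036 * 0.17
= 0.6056

Q = 0.6056


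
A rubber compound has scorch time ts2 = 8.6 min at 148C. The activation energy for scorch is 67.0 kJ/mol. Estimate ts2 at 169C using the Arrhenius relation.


Convert temperatures: T1 = 148 + 273.15 = 421.15 K, T2 = 169 + 273.15 = 442.15 K
ts2_new = 8.6 * exp(67000 / 8.314 * (1/442.15 - 1/421.15))
1/T2 - 1/T1 = -1.1278e-04
ts2_new = 3.47 min

3.47 min


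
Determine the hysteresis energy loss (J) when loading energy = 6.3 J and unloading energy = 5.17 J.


Hysteresis loss = loading - unloading
= 6.3 - 5.17
= 1.13 J

1.13 J


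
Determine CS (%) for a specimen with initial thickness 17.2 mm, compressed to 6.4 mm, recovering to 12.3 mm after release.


CS = (t0 - recovered) / (t0 - ts) * 100
= (17.2 - 12.3) / (17.2 - 6.4) * 100
= 4.9 / 10.8 * 100
= 45.4%

45.4%


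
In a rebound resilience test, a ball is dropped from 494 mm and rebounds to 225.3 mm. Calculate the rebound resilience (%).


Resilience = h_rebound / h_drop * 100
= 225.3 / 494 * 100
= 45.6%

45.6%


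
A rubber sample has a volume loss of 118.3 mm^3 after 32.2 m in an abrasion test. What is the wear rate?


Rate = volume_loss / distance
= 118.3 / 32.2
= 3.674 mm^3/m

3.674 mm^3/m


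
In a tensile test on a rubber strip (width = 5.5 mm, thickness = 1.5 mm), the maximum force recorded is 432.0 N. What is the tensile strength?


Area = width * thickness = 5.5 * 1.5 = 8.25 mm^2
TS = force / area = 432.0 / 8.25 = 52.36 MPa

52.36 MPa


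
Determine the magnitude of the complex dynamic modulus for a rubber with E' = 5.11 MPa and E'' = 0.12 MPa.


|E*| = sqrt(E'^2 + E''^2)
= sqrt(5.11^2 + 0.12^2)
= sqrt(26.1121 + 0.0144)
= 5.111 MPa

5.111 MPa


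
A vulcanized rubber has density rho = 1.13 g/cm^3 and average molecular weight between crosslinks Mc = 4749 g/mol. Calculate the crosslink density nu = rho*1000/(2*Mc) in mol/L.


nu = rho * 1000 / (2 * Mc)
nu = 1.13 * 1000 / (2 * 4749)
nu = 1130.0 / 9498
nu = 0.1190 mol/L

0.1190 mol/L


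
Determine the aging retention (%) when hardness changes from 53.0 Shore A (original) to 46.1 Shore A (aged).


Retention = aged / original * 100
= 46.1 / 53.0 * 100
= 87.0%

87.0%


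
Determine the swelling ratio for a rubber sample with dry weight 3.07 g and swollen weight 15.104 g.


Q = W_swollen / W_dry
Q = 15.104 / 3.07
Q = 4.92

Q = 4.92


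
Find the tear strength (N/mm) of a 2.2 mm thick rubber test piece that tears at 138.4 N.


Tear strength = force / thickness
= 138.4 / 2.2
= 62.91 N/mm

62.91 N/mm


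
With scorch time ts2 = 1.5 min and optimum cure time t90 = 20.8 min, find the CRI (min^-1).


CRI = 100 / (t90 - ts2)
= 100 / (20.8 - 1.5)
= 100 / 19.3
= 5.18 min^-1

5.18 min^-1


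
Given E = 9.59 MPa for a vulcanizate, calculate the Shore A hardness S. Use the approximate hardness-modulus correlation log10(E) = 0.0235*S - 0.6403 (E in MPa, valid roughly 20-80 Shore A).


log10(E) = 0.0235*S - 0.6403  =>  S = (log10(E) + 0.6403) / 0.0235
log10(9.59) = 0.981819
S = (0.981819 + 0.6403) / 0.0235 = 1.622119 / 0.0235
S = 69.0

Shore A = 69.0


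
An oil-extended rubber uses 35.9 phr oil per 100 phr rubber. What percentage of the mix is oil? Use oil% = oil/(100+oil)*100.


Oil % = oil / (100 + oil) * 100
= 35.9 / (100 + 35.9) * 100
= 35.9 / 135.9 * 100
= 26.42%

26.42%


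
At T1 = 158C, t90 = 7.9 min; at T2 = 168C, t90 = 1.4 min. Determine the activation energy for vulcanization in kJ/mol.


T1 = 431.15 K, T2 = 441.15 K
1/T1 - 1/T2 = 5.2576e-05
ln(t1/t2) = ln(7.9/1.4) = 1.7304
Ea = 8.314 * 1.7304 / 5.2576e-05 = 273633.2206 J/mol
Ea = 273.63 kJ/mol

273.63 kJ/mol


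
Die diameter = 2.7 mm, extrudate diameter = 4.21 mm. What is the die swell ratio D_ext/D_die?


Die swell ratio = D_extrudate / D_die
= 4.21 / 2.7
= 1.559

Die swell = 1.559


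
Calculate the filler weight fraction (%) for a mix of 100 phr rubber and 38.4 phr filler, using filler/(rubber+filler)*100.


Filler % = filler / (rubber + filler) * 100
= 38.4 / (100 + 38.4) * 100
= 38.4 / 138.4 * 100
= 27.75%

27.75%


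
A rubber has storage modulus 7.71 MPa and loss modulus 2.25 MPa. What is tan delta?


tan delta = E'' / E'
= 2.25 / 7.71
= 0.2918

tan delta = 0.2918


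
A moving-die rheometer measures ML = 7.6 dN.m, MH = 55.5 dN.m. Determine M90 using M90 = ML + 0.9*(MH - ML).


M90 = ML + 0.9 * (MH - ML)
M90 = 7.6 + 0.9 * (55.5 - 7.6)
M90 = 7.6 + 0.9 * 47.9
M90 = 50.71 dN.m

50.71 dN.m


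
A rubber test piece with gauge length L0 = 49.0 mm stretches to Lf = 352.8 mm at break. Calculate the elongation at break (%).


Elongation = (Lf - L0) / L0 * 100
= (352.8 - 49.0) / 49.0 * 100
= 303.8 / 49.0 * 100
= 620.0%

620.0%


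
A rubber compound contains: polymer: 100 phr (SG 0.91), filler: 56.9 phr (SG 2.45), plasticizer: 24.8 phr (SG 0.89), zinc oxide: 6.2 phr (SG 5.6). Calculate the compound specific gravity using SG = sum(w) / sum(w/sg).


Sum of weights = 187.9
Volume contributions:
  polymer: 100/0.91 = 109.8901
  filler: 56.9/2.45 = 23.2245
  plasticizer: 24.8/0.89 = 27.8652
  zinc oxide: 6.2/5.6 = 1.1071
Sum of volumes = 162.0869
SG = 187.9 / 162.0869 = 1.159

SG = 1.159


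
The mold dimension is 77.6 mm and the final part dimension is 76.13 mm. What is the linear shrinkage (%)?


Shrinkage = (mold - part) / mold * 100
= (77.6 - 76.13) / 77.6 * 100
= 1.47 / 77.6 * 100
= 1.89%

1.89%
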